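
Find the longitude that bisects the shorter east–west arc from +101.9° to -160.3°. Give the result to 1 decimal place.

+150.8°

Signed shortest Δλ from +101.9° to -160.3° is +97.8°.
Midpoint longitude = +101.9° + (+97.8°)/2 = +101.9° + 48.9° = +150.8°.
(The naïve average (+101.9 + -160.3)/2 = -29.2° is on the wrong side of the globe.)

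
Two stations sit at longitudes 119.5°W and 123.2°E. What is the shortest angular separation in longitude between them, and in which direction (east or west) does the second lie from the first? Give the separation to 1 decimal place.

Raw difference: 123.2 − -119.5 = 242.7°.
Normalise into (−180°, 180°]: 242.7° − 360° = -117.3°.
Negative ⇒ the second point lies to the west; separation 117.3°.

117.3° west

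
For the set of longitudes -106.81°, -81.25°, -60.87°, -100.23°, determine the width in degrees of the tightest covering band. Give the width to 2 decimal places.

45.94°

Sort the longitudes: -106.81°, -100.23°, -81.25°, -60.87°.
Eastward gaps between consecutive values (wrapping around): 6.58°, 18.98°, 20.38°, 314.06°.
Largest gap = 314.06° ⇒ minimal covering band is its complement: 360° − 314.06° = 45.94°.
Band runs from -106.81° eastward to -60.87°.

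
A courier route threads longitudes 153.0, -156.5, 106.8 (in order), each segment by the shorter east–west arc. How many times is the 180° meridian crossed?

2

Leg 1: +153.0° → -156.5°, shortest Δλ = 50.5° (east) — crosses 180°.
Leg 2: -156.5° → +106.8°, shortest Δλ = -96.7° (west) — crosses 180°.
Total crossings: 2.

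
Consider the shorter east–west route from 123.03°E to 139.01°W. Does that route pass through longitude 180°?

Naïve |-139.01 − 123.03| = 262.04° > 180°, so the shorter arc goes the other way round — across 180°.
Signed shortest Δλ = ((-139.01 − 123.03 + 180) mod 360) − 180 = 97.96°.
Going east by 97.96° from +123.03° passes through 180° before reaching -139.01°.

Yes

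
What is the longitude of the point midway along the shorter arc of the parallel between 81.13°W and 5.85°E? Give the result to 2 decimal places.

Signed shortest Δλ from -81.13° to +5.85° is +86.98°.
Midpoint longitude = -81.13° + (+86.98°)/2 = -81.13° + 43.49° = -37.64°.

37.64°W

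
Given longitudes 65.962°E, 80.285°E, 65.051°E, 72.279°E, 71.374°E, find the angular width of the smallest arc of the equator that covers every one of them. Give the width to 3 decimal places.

Sort the longitudes: +65.051°, +65.962°, +71.374°, +72.279°, +80.285°.
Eastward gaps between consecutive values (wrapping around): 0.911°, 5.412°, 0.905°, 8.006°, 344.766°.
Largest gap = 344.766° ⇒ minimal covering band is its complement: 360° − 344.766° = 15.234°.
Band runs from +65.051° eastward to +80.285°.

15.234°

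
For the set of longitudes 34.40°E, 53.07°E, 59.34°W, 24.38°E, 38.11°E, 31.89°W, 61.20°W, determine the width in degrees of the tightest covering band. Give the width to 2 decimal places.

114.27°

Sort the longitudes: -61.20°, -59.34°, -31.89°, +24.38°, +34.40°, +38.11°, +53.07°.
Eastward gaps between consecutive values (wrapping around): 1.86°, 27.45°, 56.27°, 10.02°, 3.71°, 14.96°, 245.73°.
Largest gap = 245.73° ⇒ minimal covering band is its complement: 360° − 245.73° = 114.27°.
Band runs from -61.20° eastward to +53.07°.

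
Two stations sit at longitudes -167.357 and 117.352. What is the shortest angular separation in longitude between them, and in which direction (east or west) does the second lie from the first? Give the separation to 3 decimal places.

75.291° west

Raw difference: 117.352 − -167.357 = 284.709°.
Normalise into (−180°, 180°]: 284.709° − 360° = -75.291°.
Negative ⇒ the second point lies to the west; separation 75.291°.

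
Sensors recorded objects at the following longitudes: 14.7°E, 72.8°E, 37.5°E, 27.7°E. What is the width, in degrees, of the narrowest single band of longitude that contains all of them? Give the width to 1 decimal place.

58.1°

Sort the longitudes: +14.7°, +27.7°, +37.5°, +72.8°.
Eastward gaps between consecutive values (wrapping around): 13.0°, 9.8°, 35.3°, 301.9°.
Largest gap = 301.9° ⇒ minimal covering band is its complement: 360° − 301.9° = 58.1°.
Band runs from +14.7° eastward to +72.8°.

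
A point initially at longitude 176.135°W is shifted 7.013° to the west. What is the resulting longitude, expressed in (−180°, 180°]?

Start at -176.135°; shift −7.013° → -183.148°.
-183.148° lies outside (−180°, 180°]; add 360° → +176.852°.

176.852°E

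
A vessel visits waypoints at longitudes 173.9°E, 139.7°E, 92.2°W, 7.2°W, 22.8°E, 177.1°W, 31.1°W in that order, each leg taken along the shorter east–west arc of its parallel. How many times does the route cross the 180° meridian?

2

Leg 1: +173.9° → +139.7°, shortest Δλ = -34.2° (west) — does not cross 180°.
Leg 2: +139.7° → -92.2°, shortest Δλ = 128.1° (east) — crosses 180°.
Leg 3: -92.2° → -7.2°, shortest Δλ = 85.0° (east) — does not cross 180°.
Leg 4: -7.2° → +22.8°, shortest Δλ = 30.0° (east) — does not cross 180°.
Leg 5: +22.8° → -177.1°, shortest Δλ = 160.1° (east) — crosses 180°.
Leg 6: -177.1° → -31.1°, shortest Δλ = 146.0° (east) — does not cross 180°.
Total crossings: 2.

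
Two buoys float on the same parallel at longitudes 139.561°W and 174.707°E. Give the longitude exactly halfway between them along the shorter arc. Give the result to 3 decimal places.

Signed shortest Δλ from -139.561° to +174.707° is -45.732°.
Midpoint longitude = -139.561° + (-45.732°)/2 = -139.561° − 22.866° = -162.427°.
(The naïve average (-139.561 + +174.707)/2 = 17.573° is on the wrong side of the globe.)

162.427°W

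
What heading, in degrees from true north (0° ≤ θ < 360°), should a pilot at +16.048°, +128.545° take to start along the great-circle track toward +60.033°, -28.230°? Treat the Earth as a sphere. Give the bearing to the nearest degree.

348°

Δλ = -28.230 − 128.545 = -156.775°.
θ = atan2( sin Δλ · cos φ₂ , cos φ₁ · sin φ₂ − sin φ₁ · cos φ₂ · cos Δλ )
  = atan2(-0.19697, 0.95945) = -11.602° → normalised to [0°, 360°): 348.398°.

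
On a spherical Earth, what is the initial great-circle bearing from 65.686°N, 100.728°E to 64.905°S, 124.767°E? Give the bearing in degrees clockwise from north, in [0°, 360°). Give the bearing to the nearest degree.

Δλ = 124.767 − 100.728 = 24.039°.
θ = atan2( sin Δλ · cos φ₂ , cos φ₁ · sin φ₂ − sin φ₁ · cos φ₂ · cos Δλ )
  = atan2(0.17277, -0.72585) = 166.611° → normalised to [0°, 360°): 166.611°.

167°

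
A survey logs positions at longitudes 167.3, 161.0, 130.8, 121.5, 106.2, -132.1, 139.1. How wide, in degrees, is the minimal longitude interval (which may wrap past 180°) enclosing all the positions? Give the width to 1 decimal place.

Sort the longitudes: -132.1°, +106.2°, +121.5°, +130.8°, +139.1°, +161.0°, +167.3°.
Eastward gaps between consecutive values (wrapping around): 238.3°, 15.3°, 9.3°, 8.3°, 21.9°, 6.3°, 60.6°.
Largest gap = 238.3° ⇒ minimal covering band is its complement: 360° − 238.3° = 121.7°.
Band runs from +106.2° eastward to -132.1°, crossing the antimeridian.

121.7°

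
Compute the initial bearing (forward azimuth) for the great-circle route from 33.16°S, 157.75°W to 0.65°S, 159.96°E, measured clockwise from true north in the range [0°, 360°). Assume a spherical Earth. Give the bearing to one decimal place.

Δλ = 159.96 − -157.75 = 317.71°; wrapped into (−180°, 180°]: -42.29°.
θ = atan2( sin Δλ · cos φ₂ , cos φ₁ · sin φ₂ − sin φ₁ · cos φ₂ · cos Δλ )
  = atan2(-0.67284, 0.39510) = -59.578° → normalised to [0°, 360°): 300.422°.

300.4°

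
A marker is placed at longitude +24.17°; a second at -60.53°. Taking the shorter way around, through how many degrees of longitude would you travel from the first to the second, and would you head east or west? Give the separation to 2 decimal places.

Raw difference: -60.53 − 24.17 = -84.7°.
Normalise into (−180°, 180°]: -84.7° stays -84.7°.
Negative ⇒ the second point lies to the west; separation 84.70°.

84.70° west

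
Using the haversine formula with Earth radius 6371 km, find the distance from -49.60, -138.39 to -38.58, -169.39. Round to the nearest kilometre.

2736 km

Δλ = -169.39 − -138.39 = -31.00°.
Δφ = -38.58 − -49.60 = 11.02°.
a = sin²(Δφ/2) + cos φ₁ · cos φ₂ · sin²(Δλ/2) = 0.045404.
c = 2·atan2(√a, √(1−a)) = 0.42945 rad → d = 6371·c ≈ 2736.06 km.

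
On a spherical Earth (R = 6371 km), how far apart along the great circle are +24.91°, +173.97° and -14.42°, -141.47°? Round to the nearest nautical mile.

Δλ = -141.47 − 173.97 = -315.44°; wrapped into (−180°, 180°]: 44.56°.
Δφ = -14.42 − 24.91 = -39.33°.
a = sin²(Δφ/2) + cos φ₁ · cos φ₂ · sin²(Δλ/2) = 0.239508.
c = 2·atan2(√a, √(1−a)) = 1.02279 rad → d = 6371·c ≈ 6516.22 km ≈ 3518.48 nmi.

3518 nmi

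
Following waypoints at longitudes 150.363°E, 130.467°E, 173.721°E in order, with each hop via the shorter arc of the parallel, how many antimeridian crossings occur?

0

Leg 1: +150.363° → +130.467°, shortest Δλ = -19.896° (west) — does not cross 180°.
Leg 2: +130.467° → +173.721°, shortest Δλ = 43.254° (east) — does not cross 180°.
Total crossings: 0.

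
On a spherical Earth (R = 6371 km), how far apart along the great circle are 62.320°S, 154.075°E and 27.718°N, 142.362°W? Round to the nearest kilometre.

Δλ = -142.362 − 154.075 = -296.437°; wrapped into (−180°, 180°]: 63.563°.
Δφ = 27.718 − -62.320 = 90.038°.
a = sin²(Δφ/2) + cos φ₁ · cos φ₂ · sin²(Δλ/2) = 0.614403.
c = 2·atan2(√a, √(1−a)) = 1.80165 rad → d = 6371·c ≈ 11478.30 km.

11478 km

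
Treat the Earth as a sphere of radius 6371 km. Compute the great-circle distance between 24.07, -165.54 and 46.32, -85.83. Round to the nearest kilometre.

Δλ = -85.83 − -165.54 = 79.71°.
Δφ = 46.32 − 24.07 = 22.25°.
a = sin²(Δφ/2) + cos φ₁ · cos φ₂ · sin²(Δλ/2) = 0.296199.
c = 2·atan2(√a, √(1−a)) = 1.15097 rad → d = 6371·c ≈ 7332.82 km.

7333 km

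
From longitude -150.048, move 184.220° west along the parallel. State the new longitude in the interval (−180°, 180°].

+25.732°

Start at -150.048°; shift −184.220° → -334.268°.
-334.268° lies outside (−180°, 180°]; add 360° → +25.732°.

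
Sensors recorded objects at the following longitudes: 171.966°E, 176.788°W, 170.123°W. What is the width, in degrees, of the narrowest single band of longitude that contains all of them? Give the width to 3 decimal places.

Sort the longitudes: -176.788°, -170.123°, +171.966°.
Eastward gaps between consecutive values (wrapping around): 6.665°, 342.089°, 11.246°.
Largest gap = 342.089° ⇒ minimal covering band is its complement: 360° − 342.089° = 17.911°.
Band runs from +171.966° eastward to -170.123°, crossing the antimeridian.

17.911°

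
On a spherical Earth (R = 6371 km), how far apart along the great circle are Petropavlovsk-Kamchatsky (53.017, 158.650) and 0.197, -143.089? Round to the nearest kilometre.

Δλ = -143.089 − 158.650 = -301.739°; wrapped into (−180°, 180°]: 58.261°.
Δφ = 0.197 − 53.017 = -52.820°.
a = sin²(Δφ/2) + cos φ₁ · cos φ₂ · sin²(Δλ/2) = 0.340397.
c = 2·atan2(√a, √(1−a)) = 1.24591 rad → d = 6371·c ≈ 7937.66 km.

7938 km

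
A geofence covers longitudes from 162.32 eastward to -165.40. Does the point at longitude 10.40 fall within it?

No

Band width going east from +162.32° to -165.40°: ((-165.40 − 162.32) mod 360) = 32.28°.
Offset of +10.40° east of the west edge: ((10.40 − 162.32) mod 360) = 208.08°.
208.08° > 32.28° ⇒ outside.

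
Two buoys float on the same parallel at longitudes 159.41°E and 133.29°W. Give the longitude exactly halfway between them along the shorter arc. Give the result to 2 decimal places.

Signed shortest Δλ from +159.41° to -133.29° is +67.30°.
Midpoint longitude = +159.41° + (+67.30°)/2 = +159.41° + 33.65° = +193.06°.
Normalise into (−180°, 180°]: -166.94°.
(The naïve average (+159.41 + -133.29)/2 = 13.06° is on the wrong side of the globe.)

166.94°W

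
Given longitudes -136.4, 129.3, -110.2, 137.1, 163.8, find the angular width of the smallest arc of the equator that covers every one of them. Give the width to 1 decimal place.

Sort the longitudes: -136.4°, -110.2°, +129.3°, +137.1°, +163.8°.
Eastward gaps between consecutive values (wrapping around): 26.2°, 239.5°, 7.8°, 26.7°, 59.8°.
Largest gap = 239.5° ⇒ minimal covering band is its complement: 360° − 239.5° = 120.5°.
Band runs from +129.3° eastward to -110.2°, crossing the antimeridian.

120.5°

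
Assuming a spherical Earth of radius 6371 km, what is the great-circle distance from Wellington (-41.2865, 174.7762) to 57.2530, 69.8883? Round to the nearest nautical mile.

Δλ = 69.8883 − 174.7762 = -104.8879°.
Δφ = 57.2530 − -41.2865 = 98.5395°.
a = sin²(Δφ/2) + cos φ₁ · cos φ₂ · sin²(Δλ/2) = 0.829695.
c = 2·atan2(√a, √(1−a)) = 2.29080 rad → d = 6371·c ≈ 14594.71 km ≈ 7880.51 nmi.

7881 nmi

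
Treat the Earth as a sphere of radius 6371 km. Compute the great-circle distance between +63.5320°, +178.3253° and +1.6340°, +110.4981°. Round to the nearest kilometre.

Δλ = 110.4981 − 178.3253 = -67.8272°.
Δφ = 1.6340 − 63.5320 = -61.8980°.
a = sin²(Δφ/2) + cos φ₁ · cos φ₂ · sin²(Δλ/2) = 0.403168.
c = 2·atan2(√a, √(1−a)) = 1.37590 rad → d = 6371·c ≈ 8765.86 km.

8766 km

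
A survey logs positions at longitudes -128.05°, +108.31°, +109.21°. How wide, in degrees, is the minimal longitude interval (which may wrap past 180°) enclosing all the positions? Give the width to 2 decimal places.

Sort the longitudes: -128.05°, +108.31°, +109.21°.
Eastward gaps between consecutive values (wrapping around): 236.36°, 0.90°, 122.74°.
Largest gap = 236.36° ⇒ minimal covering band is its complement: 360° − 236.36° = 123.64°.
Band runs from +108.31° eastward to -128.05°, crossing the antimeridian.

123.64°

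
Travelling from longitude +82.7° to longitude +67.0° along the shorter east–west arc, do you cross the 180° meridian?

No

Signed shortest Δλ = ((67.0 − 82.7 + 180) mod 360) − 180 = -15.7°.
Going west by 15.7° from +82.7° reaches +67.0° without touching 180°.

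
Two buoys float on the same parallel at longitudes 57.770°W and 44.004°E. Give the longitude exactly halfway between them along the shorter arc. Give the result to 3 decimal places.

6.883°W

Signed shortest Δλ from -57.770° to +44.004° is +101.774°.
Midpoint longitude = -57.770° + (+101.774°)/2 = -57.770° + 50.887° = -6.883°.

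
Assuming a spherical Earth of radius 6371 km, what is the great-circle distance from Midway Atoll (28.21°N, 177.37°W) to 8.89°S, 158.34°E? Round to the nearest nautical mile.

2636 nmi

Δλ = 158.34 − -177.37 = 335.71°; wrapped into (−180°, 180°]: -24.29°.
Δφ = -8.89 − 28.21 = -37.10°.
a = sin²(Δφ/2) + cos φ₁ · cos φ₂ · sin²(Δλ/2) = 0.139744.
c = 2·atan2(√a, √(1−a)) = 0.76626 rad → d = 6371·c ≈ 4881.83 km ≈ 2635.97 nmi.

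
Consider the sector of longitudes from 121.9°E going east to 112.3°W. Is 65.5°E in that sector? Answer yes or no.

No

Band width going east from +121.9° to -112.3°: ((-112.3 − 121.9) mod 360) = 125.8°.
Offset of +65.5° east of the west edge: ((65.5 − 121.9) mod 360) = 303.6°.
303.6° > 125.8° ⇒ outside.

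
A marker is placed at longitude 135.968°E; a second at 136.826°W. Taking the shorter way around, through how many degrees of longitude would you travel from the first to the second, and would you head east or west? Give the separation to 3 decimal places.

87.206° east

Raw difference: -136.826 − 135.968 = -272.794°.
Normalise into (−180°, 180°]: -272.794° + 360° = 87.206°.
Positive ⇒ the second point lies to the east; separation 87.206°.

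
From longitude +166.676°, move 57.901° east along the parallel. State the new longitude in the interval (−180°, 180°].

Start at +166.676°; shift +57.901° → +224.577°.
+224.577° lies outside (−180°, 180°]; subtract 360° → -135.423°.

-135.423°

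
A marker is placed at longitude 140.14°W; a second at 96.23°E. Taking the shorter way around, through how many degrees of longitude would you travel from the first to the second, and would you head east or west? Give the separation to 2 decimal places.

Raw difference: 96.23 − -140.14 = 236.37°.
Normalise into (−180°, 180°]: 236.37° − 360° = -123.63°.
Negative ⇒ the second point lies to the west; separation 123.63°.

123.63° west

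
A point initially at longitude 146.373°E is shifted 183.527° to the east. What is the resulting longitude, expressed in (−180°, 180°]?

30.100°W

Start at +146.373°; shift +183.527° → +329.900°.
+329.900° lies outside (−180°, 180°]; subtract 360° → -30.100°.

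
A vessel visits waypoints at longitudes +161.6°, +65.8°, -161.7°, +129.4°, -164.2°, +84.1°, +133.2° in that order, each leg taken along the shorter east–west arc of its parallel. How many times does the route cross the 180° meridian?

4

Leg 1: +161.6° → +65.8°, shortest Δλ = -95.8° (west) — does not cross 180°.
Leg 2: +65.8° → -161.7°, shortest Δλ = 132.5° (east) — crosses 180°.
Leg 3: -161.7° → +129.4°, shortest Δλ = -68.9° (west) — crosses 180°.
Leg 4: +129.4° → -164.2°, shortest Δλ = 66.4° (east) — crosses 180°.
Leg 5: -164.2° → +84.1°, shortest Δλ = -111.7° (west) — crosses 180°.
Leg 6: +84.1° → +133.2°, shortest Δλ = 49.1° (east) — does not cross 180°.
Total crossings: 4.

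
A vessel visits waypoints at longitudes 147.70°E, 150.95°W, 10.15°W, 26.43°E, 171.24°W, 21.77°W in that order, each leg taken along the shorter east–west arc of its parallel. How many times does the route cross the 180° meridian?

Leg 1: +147.70° → -150.95°, shortest Δλ = 61.35° (east) — crosses 180°.
Leg 2: -150.95° → -10.15°, shortest Δλ = 140.8° (east) — does not cross 180°.
Leg 3: -10.15° → +26.43°, shortest Δλ = 36.58° (east) — does not cross 180°.
Leg 4: +26.43° → -171.24°, shortest Δλ = 162.33° (east) — crosses 180°.
Leg 5: -171.24° → -21.77°, shortest Δλ = 149.47° (east) — does not cross 180°.
Total crossings: 2.

2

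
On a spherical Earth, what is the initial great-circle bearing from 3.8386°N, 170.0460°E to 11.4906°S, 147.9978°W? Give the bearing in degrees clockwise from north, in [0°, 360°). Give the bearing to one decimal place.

Δλ = -147.9978 − 170.0460 = -318.0438°; wrapped into (−180°, 180°]: 41.9562°.
θ = atan2( sin Δλ · cos φ₂ , cos φ₁ · sin φ₂ − sin φ₁ · cos φ₂ · cos Δλ )
  = atan2(0.65516, -0.24755) = 110.699° → normalised to [0°, 360°): 110.699°.

110.7°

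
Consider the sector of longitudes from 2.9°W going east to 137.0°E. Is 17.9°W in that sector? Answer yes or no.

No

Band width going east from -2.9° to +137.0°: ((137.0 − -2.9) mod 360) = 139.9°.
Offset of -17.9° east of the west edge: ((-17.9 − -2.9) mod 360) = 345.0°.
345.0° > 139.9° ⇒ outside.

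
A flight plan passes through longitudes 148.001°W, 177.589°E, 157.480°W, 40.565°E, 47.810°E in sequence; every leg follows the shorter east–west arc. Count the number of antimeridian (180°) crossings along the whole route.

3

Leg 1: -148.001° → +177.589°, shortest Δλ = -34.41° (west) — crosses 180°.
Leg 2: +177.589° → -157.480°, shortest Δλ = 24.931° (east) — crosses 180°.
Leg 3: -157.480° → +40.565°, shortest Δλ = -161.955° (west) — crosses 180°.
Leg 4: +40.565° → +47.810°, shortest Δλ = 7.245° (east) — does not cross 180°.
Total crossings: 3.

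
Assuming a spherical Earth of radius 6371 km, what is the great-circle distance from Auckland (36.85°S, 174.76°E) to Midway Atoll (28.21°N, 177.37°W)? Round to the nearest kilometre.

7281 km

Δλ = -177.37 − 174.76 = -352.13°; wrapped into (−180°, 180°]: 7.87°.
Δφ = 28.21 − -36.85 = 65.06°.
a = sin²(Δφ/2) + cos φ₁ · cos φ₂ · sin²(Δλ/2) = 0.292486.
c = 2·atan2(√a, √(1−a)) = 1.14282 rad → d = 6371·c ≈ 7280.93 km.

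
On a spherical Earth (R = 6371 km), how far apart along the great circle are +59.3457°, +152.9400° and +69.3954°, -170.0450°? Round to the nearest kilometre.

Δλ = -170.0450 − 152.9400 = -322.9850°; wrapped into (−180°, 180°]: 37.0150°.
Δφ = 69.3954 − 59.3457 = 10.0497°.
a = sin²(Δφ/2) + cos φ₁ · cos φ₂ · sin²(Δλ/2) = 0.025751.
c = 2·atan2(√a, √(1−a)) = 0.32234 rad → d = 6371·c ≈ 2053.60 km.

2054 km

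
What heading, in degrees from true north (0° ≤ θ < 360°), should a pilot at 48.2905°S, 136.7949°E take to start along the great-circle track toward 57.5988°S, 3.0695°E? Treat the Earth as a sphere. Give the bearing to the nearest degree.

Δλ = 3.0695 − 136.7949 = -133.7254°.
θ = atan2( sin Δλ · cos φ₂ , cos φ₁ · sin φ₂ − sin φ₁ · cos φ₂ · cos Δλ )
  = atan2(-0.38723, -0.83827) = -155.206° → normalised to [0°, 360°): 204.794°.

205°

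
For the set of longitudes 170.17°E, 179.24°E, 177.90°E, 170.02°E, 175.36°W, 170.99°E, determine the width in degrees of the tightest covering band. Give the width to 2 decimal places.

Sort the longitudes: -175.36°, +170.02°, +170.17°, +170.99°, +177.90°, +179.24°.
Eastward gaps between consecutive values (wrapping around): 345.38°, 0.15°, 0.82°, 6.91°, 1.34°, 5.40°.
Largest gap = 345.38° ⇒ minimal covering band is its complement: 360° − 345.38° = 14.62°.
Band runs from +170.02° eastward to -175.36°, crossing the antimeridian.

14.62°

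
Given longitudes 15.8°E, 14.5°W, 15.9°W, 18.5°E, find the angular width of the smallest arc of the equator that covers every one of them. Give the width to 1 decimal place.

34.4°

Sort the longitudes: -15.9°, -14.5°, +15.8°, +18.5°.
Eastward gaps between consecutive values (wrapping around): 1.4°, 30.3°, 2.7°, 325.6°.
Largest gap = 325.6° ⇒ minimal covering band is its complement: 360° − 325.6° = 34.4°.
Band runs from -15.9° eastward to +18.5°.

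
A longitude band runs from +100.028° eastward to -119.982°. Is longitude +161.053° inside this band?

Band width going east from +100.028° to -119.982°: ((-119.982 − 100.028) mod 360) = 139.990°.
Offset of +161.053° east of the west edge: ((161.053 − 100.028) mod 360) = 61.025°.
61.025° ≤ 139.990° ⇒ inside.

Yes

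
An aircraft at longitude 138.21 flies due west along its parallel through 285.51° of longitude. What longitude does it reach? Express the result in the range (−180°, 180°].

Start at +138.21°; shift −285.51° → -147.30°.
-147.30° already lies in (−180°, 180°].

-147.30°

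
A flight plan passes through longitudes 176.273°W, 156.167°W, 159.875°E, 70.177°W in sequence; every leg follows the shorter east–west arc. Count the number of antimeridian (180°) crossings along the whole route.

Leg 1: -176.273° → -156.167°, shortest Δλ = 20.106° (east) — does not cross 180°.
Leg 2: -156.167° → +159.875°, shortest Δλ = -43.958° (west) — crosses 180°.
Leg 3: +159.875° → -70.177°, shortest Δλ = 129.948° (east) — crosses 180°.
Total crossings: 2.

2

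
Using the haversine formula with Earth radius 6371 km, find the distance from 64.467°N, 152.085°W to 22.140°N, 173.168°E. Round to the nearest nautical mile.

2887 nmi

Δλ = 173.168 − -152.085 = 325.253°; wrapped into (−180°, 180°]: -34.747°.
Δφ = 22.140 − 64.467 = -42.327°.
a = sin²(Δφ/2) + cos φ₁ · cos φ₂ · sin²(Δλ/2) = 0.165941.
c = 2·atan2(√a, √(1−a)) = 0.83912 rad → d = 6371·c ≈ 5346.03 km ≈ 2886.62 nmi.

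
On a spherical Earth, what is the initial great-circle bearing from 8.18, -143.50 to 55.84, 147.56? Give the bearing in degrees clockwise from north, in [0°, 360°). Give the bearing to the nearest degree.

326°

Δλ = 147.56 − -143.50 = 291.06°; wrapped into (−180°, 180°]: -68.94°.
θ = atan2( sin Δλ · cos φ₂ , cos φ₁ · sin φ₂ − sin φ₁ · cos φ₂ · cos Δλ )
  = atan2(-0.52400, 0.79034) = -33.544° → normalised to [0°, 360°): 326.456°.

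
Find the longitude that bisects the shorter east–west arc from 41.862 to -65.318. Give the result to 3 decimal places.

Signed shortest Δλ from +41.862° to -65.318° is -107.180°.
Midpoint longitude = +41.862° + (-107.180°)/2 = +41.862° − 53.590° = -11.728°.

-11.728°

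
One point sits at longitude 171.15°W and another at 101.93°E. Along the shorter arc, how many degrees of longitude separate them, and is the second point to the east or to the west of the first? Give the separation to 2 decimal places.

Raw difference: 101.93 − -171.15 = 273.08°.
Normalise into (−180°, 180°]: 273.08° − 360° = -86.92°.
Negative ⇒ the second point lies to the west; separation 86.92°.

86.92° west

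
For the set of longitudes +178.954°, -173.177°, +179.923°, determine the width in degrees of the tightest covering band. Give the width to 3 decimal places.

Sort the longitudes: -173.177°, +178.954°, +179.923°.
Eastward gaps between consecutive values (wrapping around): 352.131°, 0.969°, 6.900°.
Largest gap = 352.131° ⇒ minimal covering band is its complement: 360° − 352.131° = 7.869°.
Band runs from +178.954° eastward to -173.177°, crossing the antimeridian.

7.869°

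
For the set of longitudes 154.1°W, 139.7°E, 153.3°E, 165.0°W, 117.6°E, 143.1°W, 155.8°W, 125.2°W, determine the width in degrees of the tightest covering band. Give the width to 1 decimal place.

117.2°

Sort the longitudes: -165.0°, -155.8°, -154.1°, -143.1°, -125.2°, +117.6°, +139.7°, +153.3°.
Eastward gaps between consecutive values (wrapping around): 9.2°, 1.7°, 11.0°, 17.9°, 242.8°, 22.1°, 13.6°, 41.7°.
Largest gap = 242.8° ⇒ minimal covering band is its complement: 360° − 242.8° = 117.2°.
Band runs from +117.6° eastward to -125.2°, crossing the antimeridian.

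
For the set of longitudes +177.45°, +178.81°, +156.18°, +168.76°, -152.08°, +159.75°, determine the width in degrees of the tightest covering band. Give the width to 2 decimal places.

51.74°

Sort the longitudes: -152.08°, +156.18°, +159.75°, +168.76°, +177.45°, +178.81°.
Eastward gaps between consecutive values (wrapping around): 308.26°, 3.57°, 9.01°, 8.69°, 1.36°, 29.11°.
Largest gap = 308.26° ⇒ minimal covering band is its complement: 360° − 308.26° = 51.74°.
Band runs from +156.18° eastward to -152.08°, crossing the antimeridian.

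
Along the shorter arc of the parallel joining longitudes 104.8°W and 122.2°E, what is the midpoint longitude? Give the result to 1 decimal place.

171.3°W

Signed shortest Δλ from -104.8° to +122.2° is -133.0°.
Midpoint longitude = -104.8° + (-133.0°)/2 = -104.8° − 66.5° = -171.3°.
(The naïve average (-104.8 + +122.2)/2 = 8.7° is on the wrong side of the globe.)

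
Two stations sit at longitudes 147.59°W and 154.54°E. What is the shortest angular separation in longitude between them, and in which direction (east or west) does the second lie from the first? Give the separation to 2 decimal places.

57.87° west

Raw difference: 154.54 − -147.59 = 302.13°.
Normalise into (−180°, 180°]: 302.13° − 360° = -57.87°.
Negative ⇒ the second point lies to the west; separation 57.87°.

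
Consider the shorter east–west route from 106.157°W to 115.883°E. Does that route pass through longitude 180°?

Naïve |115.883 − -106.157| = 222.04° > 180°, so the shorter arc goes the other way round — across 180°.
Signed shortest Δλ = ((115.883 − -106.157 + 180) mod 360) − 180 = -137.96°.
Going west by 137.96° from -106.157° passes through 180° before reaching +115.883°.

Yes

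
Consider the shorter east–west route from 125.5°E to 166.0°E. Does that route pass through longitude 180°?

No

Signed shortest Δλ = ((166.0 − 125.5 + 180) mod 360) − 180 = 40.5°.
Going east by 40.5° from +125.5° reaches +166.0° without touching 180°.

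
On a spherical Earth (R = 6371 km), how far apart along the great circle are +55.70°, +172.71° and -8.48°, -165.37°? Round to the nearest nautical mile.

4006 nmi

Δλ = -165.37 − 172.71 = -338.08°; wrapped into (−180°, 180°]: 21.92°.
Δφ = -8.48 − 55.70 = -64.18°.
a = sin²(Δφ/2) + cos φ₁ · cos φ₂ · sin²(Δλ/2) = 0.302374.
c = 2·atan2(√a, √(1−a)) = 1.16446 rad → d = 6371·c ≈ 7418.74 km ≈ 4005.80 nmi.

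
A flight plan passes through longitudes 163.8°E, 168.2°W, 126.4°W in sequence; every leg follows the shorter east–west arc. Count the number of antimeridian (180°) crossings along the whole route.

1

Leg 1: +163.8° → -168.2°, shortest Δλ = 28.0° (east) — crosses 180°.
Leg 2: -168.2° → -126.4°, shortest Δλ = 41.8° (east) — does not cross 180°.
Total crossings: 1.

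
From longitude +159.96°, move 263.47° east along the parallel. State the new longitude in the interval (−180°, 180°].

Start at +159.96°; shift +263.47° → +423.43°.
+423.43° lies outside (−180°, 180°]; subtract 360° → +63.43°.

+63.43°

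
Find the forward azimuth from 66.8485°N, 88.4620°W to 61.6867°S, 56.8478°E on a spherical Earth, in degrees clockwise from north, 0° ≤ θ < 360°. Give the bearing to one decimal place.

87.4°

Δλ = 56.8478 − -88.4620 = 145.3098°.
θ = atan2( sin Δλ · cos φ₂ , cos φ₁ · sin φ₂ − sin φ₁ · cos φ₂ · cos Δλ )
  = atan2(0.26994, 0.01245) = 87.360° → normalised to [0°, 360°): 87.360°.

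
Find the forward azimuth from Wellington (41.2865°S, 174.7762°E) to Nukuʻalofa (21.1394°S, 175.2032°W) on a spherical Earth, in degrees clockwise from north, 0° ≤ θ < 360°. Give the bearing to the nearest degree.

26°

Δλ = -175.2032 − 174.7762 = -349.9794°; wrapped into (−180°, 180°]: 10.0206°.
θ = atan2( sin Δλ · cos φ₂ , cos φ₁ · sin φ₂ − sin φ₁ · cos φ₂ · cos Δλ )
  = atan2(0.16229, 0.33504) = 25.845° → normalised to [0°, 360°): 25.845°.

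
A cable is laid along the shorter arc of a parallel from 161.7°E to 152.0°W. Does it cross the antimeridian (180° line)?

Yes

Naïve |-152.0 − 161.7| = 313.7° > 180°, so the shorter arc goes the other way round — across 180°.
Signed shortest Δλ = ((-152.0 − 161.7 + 180) mod 360) − 180 = 46.3°.
Going east by 46.3° from +161.7° passes through 180° before reaching -152.0°.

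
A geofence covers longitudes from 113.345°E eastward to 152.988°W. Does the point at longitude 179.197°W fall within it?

Band width going east from +113.345° to -152.988°: ((-152.988 − 113.345) mod 360) = 93.667°.
Offset of -179.197° east of the west edge: ((-179.197 − 113.345) mod 360) = 67.458°.
67.458° ≤ 93.667° ⇒ inside.

Yes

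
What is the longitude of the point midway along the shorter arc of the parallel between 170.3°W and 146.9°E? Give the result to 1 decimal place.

Signed shortest Δλ from -170.3° to +146.9° is -42.8°.
Midpoint longitude = -170.3° + (-42.8°)/2 = -170.3° − 21.4° = -191.7°.
Normalise into (−180°, 180°]: +168.3°.
(The naïve average (-170.3 + +146.9)/2 = -11.7° is on the wrong side of the globe.)

168.3°E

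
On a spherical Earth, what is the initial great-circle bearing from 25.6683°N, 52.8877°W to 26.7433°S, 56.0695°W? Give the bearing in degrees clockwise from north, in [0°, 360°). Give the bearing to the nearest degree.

Δλ = -56.0695 − -52.8877 = -3.1818°.
θ = atan2( sin Δλ · cos φ₂ , cos φ₁ · sin φ₂ − sin φ₁ · cos φ₂ · cos Δλ )
  = atan2(-0.04957, -0.79182) = -176.418° → normalised to [0°, 360°): 183.582°.

184°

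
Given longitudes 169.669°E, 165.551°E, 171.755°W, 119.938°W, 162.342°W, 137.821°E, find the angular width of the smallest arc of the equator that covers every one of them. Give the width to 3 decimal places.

102.241°

Sort the longitudes: -171.755°, -162.342°, -119.938°, +137.821°, +165.551°, +169.669°.
Eastward gaps between consecutive values (wrapping around): 9.413°, 42.404°, 257.759°, 27.730°, 4.118°, 18.576°.
Largest gap = 257.759° ⇒ minimal covering band is its complement: 360° − 257.759° = 102.241°.
Band runs from +137.821° eastward to -119.938°, crossing the antimeridian.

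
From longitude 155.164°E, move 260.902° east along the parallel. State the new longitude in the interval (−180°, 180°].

56.066°E

Start at +155.164°; shift +260.902° → +416.066°.
+416.066° lies outside (−180°, 180°]; subtract 360° → +56.066°.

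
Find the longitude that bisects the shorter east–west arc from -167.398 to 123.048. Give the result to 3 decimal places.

Signed shortest Δλ from -167.398° to +123.048° is -69.554°.
Midpoint longitude = -167.398° + (-69.554°)/2 = -167.398° − 34.777° = -202.175°.
Normalise into (−180°, 180°]: +157.825°.
(The naïve average (-167.398 + +123.048)/2 = -22.175° is on the wrong side of the globe.)

+157.825°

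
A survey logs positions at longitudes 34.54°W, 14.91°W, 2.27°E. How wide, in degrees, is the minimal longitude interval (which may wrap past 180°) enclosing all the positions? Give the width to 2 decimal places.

36.81°

Sort the longitudes: -34.54°, -14.91°, +2.27°.
Eastward gaps between consecutive values (wrapping around): 19.63°, 17.18°, 323.19°.
Largest gap = 323.19° ⇒ minimal covering band is its complement: 360° − 323.19° = 36.81°.
Band runs from -34.54° eastward to +2.27°.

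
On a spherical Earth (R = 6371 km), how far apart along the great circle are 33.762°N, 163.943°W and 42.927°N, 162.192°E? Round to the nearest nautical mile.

1674 nmi

Δλ = 162.192 − -163.943 = 326.135°; wrapped into (−180°, 180°]: -33.865°.
Δφ = 42.927 − 33.762 = 9.165°.
a = sin²(Δφ/2) + cos φ₁ · cos φ₂ · sin²(Δλ/2) = 0.058018.
c = 2·atan2(√a, √(1−a)) = 0.48652 rad → d = 6371·c ≈ 3099.64 km ≈ 1673.67 nmi.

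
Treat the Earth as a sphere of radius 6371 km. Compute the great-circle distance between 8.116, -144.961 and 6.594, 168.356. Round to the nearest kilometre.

Δλ = 168.356 − -144.961 = 313.317°; wrapped into (−180°, 180°]: -46.683°.
Δφ = 6.594 − 8.116 = -1.522°.
a = sin²(Δφ/2) + cos φ₁ · cos φ₂ · sin²(Δλ/2) = 0.154559.
c = 2·atan2(√a, √(1−a)) = 0.80809 rad → d = 6371·c ≈ 5148.33 km.

5148 km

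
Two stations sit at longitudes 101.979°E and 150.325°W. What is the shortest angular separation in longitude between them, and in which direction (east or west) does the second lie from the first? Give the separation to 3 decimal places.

107.696° east

Raw difference: -150.325 − 101.979 = -252.304°.
Normalise into (−180°, 180°]: -252.304° + 360° = 107.696°.
Positive ⇒ the second point lies to the east; separation 107.696°.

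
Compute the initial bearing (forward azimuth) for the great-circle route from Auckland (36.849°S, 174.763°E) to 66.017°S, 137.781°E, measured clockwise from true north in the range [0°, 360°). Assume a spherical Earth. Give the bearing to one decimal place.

Δλ = 137.781 − 174.763 = -36.982°.
θ = atan2( sin Δλ · cos φ₂ , cos φ₁ · sin φ₂ − sin φ₁ · cos φ₂ · cos Δλ )
  = atan2(-0.24452, -0.53641) = -155.495° → normalised to [0°, 360°): 204.505°.

204.5°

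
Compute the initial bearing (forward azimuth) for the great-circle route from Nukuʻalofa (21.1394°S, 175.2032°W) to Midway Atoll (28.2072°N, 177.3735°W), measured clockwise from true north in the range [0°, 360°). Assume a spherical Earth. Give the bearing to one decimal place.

357.5°

Δλ = -177.3735 − -175.2032 = -2.1703°.
θ = atan2( sin Δλ · cos φ₂ , cos φ₁ · sin φ₂ − sin φ₁ · cos φ₂ · cos Δλ )
  = atan2(-0.03337, 0.75844) = -2.519° → normalised to [0°, 360°): 357.481°.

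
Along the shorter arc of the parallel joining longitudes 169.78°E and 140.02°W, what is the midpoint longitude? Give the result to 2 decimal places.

Signed shortest Δλ from +169.78° to -140.02° is +50.20°.
Midpoint longitude = +169.78° + (+50.20°)/2 = +169.78° + 25.10° = +194.88°.
Normalise into (−180°, 180°]: -165.12°.
(The naïve average (+169.78 + -140.02)/2 = 14.88° is on the wrong side of the globe.)

165.12°W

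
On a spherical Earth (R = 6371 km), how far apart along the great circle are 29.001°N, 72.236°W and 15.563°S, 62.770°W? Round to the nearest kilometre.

5059 km

Δλ = -62.770 − -72.236 = 9.466°.
Δφ = -15.563 − 29.001 = -44.564°.
a = sin²(Δφ/2) + cos φ₁ · cos φ₂ · sin²(Δλ/2) = 0.149503.
c = 2·atan2(√a, √(1−a)) = 0.79401 rad → d = 6371·c ≈ 5058.61 km.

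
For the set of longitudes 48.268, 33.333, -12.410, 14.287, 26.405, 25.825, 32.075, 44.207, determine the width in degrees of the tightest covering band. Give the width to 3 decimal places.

Sort the longitudes: -12.410°, +14.287°, +25.825°, +26.405°, +32.075°, +33.333°, +44.207°, +48.268°.
Eastward gaps between consecutive values (wrapping around): 26.697°, 11.538°, 0.580°, 5.670°, 1.258°, 10.874°, 4.061°, 299.322°.
Largest gap = 299.322° ⇒ minimal covering band is its complement: 360° − 299.322° = 60.678°.
Band runs from -12.410° eastward to +48.268°.

60.678°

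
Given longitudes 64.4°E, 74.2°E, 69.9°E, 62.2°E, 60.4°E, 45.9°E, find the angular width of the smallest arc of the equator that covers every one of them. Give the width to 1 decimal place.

Sort the longitudes: +45.9°, +60.4°, +62.2°, +64.4°, +69.9°, +74.2°.
Eastward gaps between consecutive values (wrapping around): 14.5°, 1.8°, 2.2°, 5.5°, 4.3°, 331.7°.
Largest gap = 331.7° ⇒ minimal covering band is its complement: 360° − 331.7° = 28.3°.
Band runs from +45.9° eastward to +74.2°.

28.3°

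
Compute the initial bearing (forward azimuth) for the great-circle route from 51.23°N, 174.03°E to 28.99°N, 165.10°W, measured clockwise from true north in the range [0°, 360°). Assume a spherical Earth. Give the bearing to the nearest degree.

137°

Δλ = -165.10 − 174.03 = -339.13°; wrapped into (−180°, 180°]: 20.87°.
θ = atan2( sin Δλ · cos φ₂ , cos φ₁ · sin φ₂ − sin φ₁ · cos φ₂ · cos Δλ )
  = atan2(0.31161, -0.33374) = 136.964° → normalised to [0°, 360°): 136.964°.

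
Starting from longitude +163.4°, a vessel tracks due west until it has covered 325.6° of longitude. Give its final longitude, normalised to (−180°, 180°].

Start at +163.4°; shift −325.6° → -162.2°.
-162.2° already lies in (−180°, 180°].

-162.2°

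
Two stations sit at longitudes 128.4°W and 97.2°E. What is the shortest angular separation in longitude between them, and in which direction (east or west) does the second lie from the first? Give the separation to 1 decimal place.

134.4° west

Raw difference: 97.2 − -128.4 = 225.6°.
Normalise into (−180°, 180°]: 225.6° − 360° = -134.4°.
Negative ⇒ the second point lies to the west; separation 134.4°.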